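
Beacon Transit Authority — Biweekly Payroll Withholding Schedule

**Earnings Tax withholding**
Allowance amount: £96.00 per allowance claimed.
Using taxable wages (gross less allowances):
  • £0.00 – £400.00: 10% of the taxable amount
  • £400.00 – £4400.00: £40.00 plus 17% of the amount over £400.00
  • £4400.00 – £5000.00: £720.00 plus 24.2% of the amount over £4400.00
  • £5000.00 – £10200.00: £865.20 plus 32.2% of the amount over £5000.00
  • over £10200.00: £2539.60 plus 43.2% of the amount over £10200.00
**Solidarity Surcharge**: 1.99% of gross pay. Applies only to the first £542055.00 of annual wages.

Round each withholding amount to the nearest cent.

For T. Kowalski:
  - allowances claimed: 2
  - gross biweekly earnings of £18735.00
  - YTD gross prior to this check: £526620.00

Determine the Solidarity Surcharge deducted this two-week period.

Solidarity Surcharge: cap £542055.00 − YTD £526620.00 = £15435.00 subject; 1.99% × £15435.00 = £307.16

£307.16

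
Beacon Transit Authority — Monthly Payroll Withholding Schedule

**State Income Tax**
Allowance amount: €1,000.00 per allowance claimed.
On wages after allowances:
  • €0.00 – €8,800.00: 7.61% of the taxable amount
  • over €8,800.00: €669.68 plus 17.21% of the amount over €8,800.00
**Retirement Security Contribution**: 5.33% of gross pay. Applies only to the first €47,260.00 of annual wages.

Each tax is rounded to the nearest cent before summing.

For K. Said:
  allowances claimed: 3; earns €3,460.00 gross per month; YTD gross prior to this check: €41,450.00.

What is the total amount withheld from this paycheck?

€219.43

State Income Tax: taxable = €3,460.00 − 3×€1,000.00 = €460.00
  7.61% × €460.00 = €35.01
Retirement Security Contribution: 5.33% × €3,460.00 = €184.42
Total: €35.01 + €184.42 = €219.43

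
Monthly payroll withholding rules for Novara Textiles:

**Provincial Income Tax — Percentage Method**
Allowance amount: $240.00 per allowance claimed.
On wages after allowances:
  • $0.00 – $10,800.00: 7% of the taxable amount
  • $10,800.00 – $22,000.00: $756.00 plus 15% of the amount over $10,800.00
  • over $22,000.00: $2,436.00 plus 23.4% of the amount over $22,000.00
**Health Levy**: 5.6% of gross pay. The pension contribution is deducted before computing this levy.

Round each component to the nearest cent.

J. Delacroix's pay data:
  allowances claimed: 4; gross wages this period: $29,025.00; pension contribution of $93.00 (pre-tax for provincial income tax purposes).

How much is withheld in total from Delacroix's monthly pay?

$5,453.64

Provincial Income Tax: taxable = $29,025.00 − $93.00 − 4×$240.00 = $27,972.00
  $2,436.00 + 23.4% × ($27,972.00 − $22,000.00) = $2,436.00 + 23.4% × $5,972.00 = $3,833.45
Health Levy: 5.6% × $28,932.00 = $1,620.19
Total: $3,833.45 + $1,620.19 = $5,453.64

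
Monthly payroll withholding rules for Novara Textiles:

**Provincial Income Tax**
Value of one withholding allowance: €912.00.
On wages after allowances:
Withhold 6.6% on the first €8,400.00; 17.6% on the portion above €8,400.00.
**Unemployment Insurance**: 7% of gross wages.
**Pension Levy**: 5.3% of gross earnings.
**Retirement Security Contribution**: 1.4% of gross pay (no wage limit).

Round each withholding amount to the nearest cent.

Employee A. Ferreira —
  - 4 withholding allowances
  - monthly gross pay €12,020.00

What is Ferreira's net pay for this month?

Provincial Income Tax: taxable = €12,020.00 − 4×€912.00 = €8,372.00
  6.6% × €8,372.00 = €552.55
Unemployment Insurance: 7% × €12,020.00 = €841.40
Pension Levy: 5.3% × €12,020.00 = €637.06
Retirement Security Contribution: 1.4% × €12,020.00 = €168.28
Total withheld: €552.55 + €841.40 + €637.06 + €168.28 = €2,199.29
Net pay: €12,020.00 − €2,199.29 = €9,820.71

€9,820.71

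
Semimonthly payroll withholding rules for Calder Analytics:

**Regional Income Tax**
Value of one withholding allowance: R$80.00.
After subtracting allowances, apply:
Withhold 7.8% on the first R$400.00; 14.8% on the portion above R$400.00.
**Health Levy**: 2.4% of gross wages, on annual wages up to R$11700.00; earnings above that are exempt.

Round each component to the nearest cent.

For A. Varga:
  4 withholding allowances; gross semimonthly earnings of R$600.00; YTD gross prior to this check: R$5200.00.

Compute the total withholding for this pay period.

Regional Income Tax: taxable = R$600.00 − 4×R$80.00 = R$280.00
  7.8% × R$280.00 = R$21.84
Health Levy: 2.4% × R$600.00 = R$14.40
Total: R$21.84 + R$14.40 = R$36.24

R$36.24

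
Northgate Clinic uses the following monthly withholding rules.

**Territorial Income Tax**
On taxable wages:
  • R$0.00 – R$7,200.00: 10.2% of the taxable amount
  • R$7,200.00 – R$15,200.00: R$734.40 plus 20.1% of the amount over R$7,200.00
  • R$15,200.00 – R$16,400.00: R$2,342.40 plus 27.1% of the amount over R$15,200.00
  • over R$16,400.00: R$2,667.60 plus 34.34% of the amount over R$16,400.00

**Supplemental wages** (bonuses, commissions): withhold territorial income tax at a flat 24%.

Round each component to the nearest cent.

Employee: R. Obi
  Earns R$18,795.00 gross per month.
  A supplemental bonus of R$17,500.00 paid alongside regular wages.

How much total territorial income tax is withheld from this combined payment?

Territorial Income Tax: taxable = R$18,795.00
  R$2,667.60 + 34.34% × (R$18,795.00 − R$16,400.00) = R$2,667.60 + 34.34% × R$2,395.00 = R$3,490.04
Supplemental (24% flat on bonus): 24% × R$17,500.00 = R$4,200.00
Total territorial income tax: R$3,490.04 + R$4,200.00 = R$7,690.04

R$7,690.04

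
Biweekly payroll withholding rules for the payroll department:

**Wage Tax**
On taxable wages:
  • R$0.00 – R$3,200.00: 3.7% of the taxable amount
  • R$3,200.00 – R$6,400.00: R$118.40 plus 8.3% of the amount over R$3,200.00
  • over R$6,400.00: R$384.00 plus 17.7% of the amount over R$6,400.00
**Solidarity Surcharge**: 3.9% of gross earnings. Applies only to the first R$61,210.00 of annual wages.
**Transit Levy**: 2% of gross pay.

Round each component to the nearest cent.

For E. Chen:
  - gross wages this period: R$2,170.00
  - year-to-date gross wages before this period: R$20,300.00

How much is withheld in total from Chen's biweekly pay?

Wage Tax: taxable = R$2,170.00
  3.7% × R$2,170.00 = R$80.29
Solidarity Surcharge: 3.9% × R$2,170.00 = R$84.63
Transit Levy: 2% × R$2,170.00 = R$43.40
Total: R$80.29 + R$84.63 + R$43.40 = R$208.32

R$208.32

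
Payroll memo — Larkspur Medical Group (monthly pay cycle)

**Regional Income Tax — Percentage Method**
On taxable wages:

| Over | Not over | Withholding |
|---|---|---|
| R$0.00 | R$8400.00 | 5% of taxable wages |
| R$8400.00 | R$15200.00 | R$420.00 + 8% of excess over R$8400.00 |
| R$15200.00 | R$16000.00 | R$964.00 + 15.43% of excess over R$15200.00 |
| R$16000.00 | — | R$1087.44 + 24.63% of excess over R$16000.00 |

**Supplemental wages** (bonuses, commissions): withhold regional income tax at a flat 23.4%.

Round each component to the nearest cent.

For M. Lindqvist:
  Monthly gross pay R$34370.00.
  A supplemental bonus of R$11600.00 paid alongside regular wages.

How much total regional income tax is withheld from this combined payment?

Regional Income Tax: taxable = R$34370.00
  R$1087.44 + 24.63% × (R$34370.00 − R$16000.00) = R$1087.44 + 24.63% × R$18370.00 = R$5611.97
Supplemental (23.4% flat on bonus): 23.4% × R$11600.00 = R$2714.40
Total regional income tax: R$5611.97 + R$2714.40 = R$8326.37

R$8326.37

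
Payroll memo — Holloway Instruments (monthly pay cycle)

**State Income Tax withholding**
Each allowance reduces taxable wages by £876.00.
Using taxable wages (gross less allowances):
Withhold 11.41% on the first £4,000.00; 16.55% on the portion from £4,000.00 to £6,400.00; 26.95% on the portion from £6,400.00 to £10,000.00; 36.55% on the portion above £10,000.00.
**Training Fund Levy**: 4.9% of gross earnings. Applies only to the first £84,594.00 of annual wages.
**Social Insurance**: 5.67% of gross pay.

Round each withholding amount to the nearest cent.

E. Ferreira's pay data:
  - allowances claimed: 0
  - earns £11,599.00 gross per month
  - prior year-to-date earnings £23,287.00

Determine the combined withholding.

State Income Tax: taxable = £11,599.00
  £1,823.80 + 36.55% × (£11,599.00 − £10,000.00) = £1,823.80 + 36.55% × £1,599.00 = £2,408.23
Training Fund Levy: 4.9% × £11,599.00 = £568.35
Social Insurance: 5.67% × £11,599.00 = £657.66
Total: £2,408.23 + £568.35 + £657.66 = £3,634.24

£3,634.24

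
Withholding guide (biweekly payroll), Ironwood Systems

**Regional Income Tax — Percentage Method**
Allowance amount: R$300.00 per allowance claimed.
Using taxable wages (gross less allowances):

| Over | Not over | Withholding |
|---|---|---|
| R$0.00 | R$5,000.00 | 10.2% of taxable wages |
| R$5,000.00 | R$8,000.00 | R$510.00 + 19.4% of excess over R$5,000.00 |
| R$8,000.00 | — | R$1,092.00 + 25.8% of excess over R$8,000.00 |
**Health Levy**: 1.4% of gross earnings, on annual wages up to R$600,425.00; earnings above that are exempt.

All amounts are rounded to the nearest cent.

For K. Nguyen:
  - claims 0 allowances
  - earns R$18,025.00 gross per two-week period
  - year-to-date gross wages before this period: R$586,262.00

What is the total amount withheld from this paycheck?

R$3,876.73

Regional Income Tax: taxable = R$18,025.00
  R$1,092.00 + 25.8% × (R$18,025.00 − R$8,000.00) = R$1,092.00 + 25.8% × R$10,025.00 = R$3,678.45
Health Levy: cap R$600,425.00 − YTD R$586,262.00 = R$14,163.00 subject; 1.4% × R$14,163.00 = R$198.28
Total: R$3,678.45 + R$198.28 = R$3,876.73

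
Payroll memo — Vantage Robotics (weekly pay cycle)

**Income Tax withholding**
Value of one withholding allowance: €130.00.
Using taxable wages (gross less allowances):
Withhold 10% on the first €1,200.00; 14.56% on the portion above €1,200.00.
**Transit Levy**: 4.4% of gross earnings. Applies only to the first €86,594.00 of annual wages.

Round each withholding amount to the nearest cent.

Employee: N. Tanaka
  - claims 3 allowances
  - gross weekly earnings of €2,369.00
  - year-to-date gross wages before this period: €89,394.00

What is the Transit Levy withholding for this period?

€0.00

Transit Levy: YTD €89,394.00 ≥ cap €86,594.00 → €0.00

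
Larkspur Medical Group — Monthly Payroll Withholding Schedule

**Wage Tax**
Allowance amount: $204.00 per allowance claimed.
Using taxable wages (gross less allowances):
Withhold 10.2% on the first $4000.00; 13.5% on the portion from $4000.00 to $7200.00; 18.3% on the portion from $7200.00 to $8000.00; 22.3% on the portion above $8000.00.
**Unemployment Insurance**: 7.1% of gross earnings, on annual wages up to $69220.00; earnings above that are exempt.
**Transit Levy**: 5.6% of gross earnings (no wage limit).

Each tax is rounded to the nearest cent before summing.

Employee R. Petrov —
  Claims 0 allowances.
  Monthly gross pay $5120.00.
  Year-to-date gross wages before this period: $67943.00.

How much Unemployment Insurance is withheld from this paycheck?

Unemployment Insurance: cap $69220.00 − YTD $67943.00 = $1277.00 subject; 7.1% × $1277.00 = $90.67

$90.67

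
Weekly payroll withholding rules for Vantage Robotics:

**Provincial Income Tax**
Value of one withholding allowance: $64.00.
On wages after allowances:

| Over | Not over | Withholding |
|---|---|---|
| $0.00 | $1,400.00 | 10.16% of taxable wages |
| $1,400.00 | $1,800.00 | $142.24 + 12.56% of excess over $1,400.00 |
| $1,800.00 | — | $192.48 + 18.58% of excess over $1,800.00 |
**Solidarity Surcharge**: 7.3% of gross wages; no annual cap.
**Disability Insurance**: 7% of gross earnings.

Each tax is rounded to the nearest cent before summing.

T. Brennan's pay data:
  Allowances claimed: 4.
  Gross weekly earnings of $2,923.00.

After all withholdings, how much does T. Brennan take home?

Provincial Income Tax: taxable = $2,923.00 − 4×$64.00 = $2,667.00
  $192.48 + 18.58% × ($2,667.00 − $1,800.00) = $192.48 + 18.58% × $867.00 = $353.57
Solidarity Surcharge: 7.3% × $2,923.00 = $213.38
Disability Insurance: 7% × $2,923.00 = $204.61
Total withheld: $353.57 + $213.38 + $204.61 = $771.56
Net pay: $2,923.00 − $771.56 = $2,151.44

$2,151.44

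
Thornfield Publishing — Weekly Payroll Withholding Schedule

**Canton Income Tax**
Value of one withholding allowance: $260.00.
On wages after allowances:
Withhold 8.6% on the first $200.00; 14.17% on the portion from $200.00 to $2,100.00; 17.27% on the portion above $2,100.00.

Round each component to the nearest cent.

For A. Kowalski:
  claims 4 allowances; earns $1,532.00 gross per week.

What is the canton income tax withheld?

$58.58

Canton Income Tax: taxable = $1,532.00 − 4×$260.00 = $492.00
  $17.20 + 14.17% × ($492.00 − $200.00) = $17.20 + 14.17% × $292.00 = $58.58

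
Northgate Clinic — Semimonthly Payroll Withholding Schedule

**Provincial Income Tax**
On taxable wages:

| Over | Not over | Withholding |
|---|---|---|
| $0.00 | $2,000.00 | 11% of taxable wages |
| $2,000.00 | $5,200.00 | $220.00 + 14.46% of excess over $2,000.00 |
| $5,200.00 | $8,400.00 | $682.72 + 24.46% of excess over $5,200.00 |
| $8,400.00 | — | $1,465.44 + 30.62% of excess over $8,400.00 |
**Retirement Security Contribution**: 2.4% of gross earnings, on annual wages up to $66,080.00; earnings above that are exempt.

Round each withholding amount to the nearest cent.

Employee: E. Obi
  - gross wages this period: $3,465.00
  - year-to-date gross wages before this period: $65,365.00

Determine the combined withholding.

Provincial Income Tax: taxable = $3,465.00
  $220.00 + 14.46% × ($3,465.00 − $2,000.00) = $220.00 + 14.46% × $1,465.00 = $431.84
Retirement Security Contribution: cap $66,080.00 − YTD $65,365.00 = $715.00 subject; 2.4% × $715.00 = $17.16
Total: $431.84 + $17.16 = $449.00

$449.00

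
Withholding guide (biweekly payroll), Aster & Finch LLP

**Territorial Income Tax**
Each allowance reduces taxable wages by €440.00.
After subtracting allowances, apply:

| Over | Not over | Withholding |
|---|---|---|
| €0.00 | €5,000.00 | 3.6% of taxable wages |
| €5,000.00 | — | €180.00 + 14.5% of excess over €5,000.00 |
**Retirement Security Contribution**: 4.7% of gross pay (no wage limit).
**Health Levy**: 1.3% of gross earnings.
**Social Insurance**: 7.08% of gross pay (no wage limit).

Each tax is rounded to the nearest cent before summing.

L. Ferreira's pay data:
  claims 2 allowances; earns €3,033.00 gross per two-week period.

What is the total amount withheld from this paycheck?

€474.23

Territorial Income Tax: taxable = €3,033.00 − 2×€440.00 = €2,153.00
  3.6% × €2,153.00 = €77.51
Retirement Security Contribution: 4.7% × €3,033.00 = €142.55
Health Levy: 1.3% × €3,033.00 = €39.43
Social Insurance: 7.08% × €3,033.00 = €214.74
Total: €77.51 + €142.55 + €39.43 + €214.74 = €474.23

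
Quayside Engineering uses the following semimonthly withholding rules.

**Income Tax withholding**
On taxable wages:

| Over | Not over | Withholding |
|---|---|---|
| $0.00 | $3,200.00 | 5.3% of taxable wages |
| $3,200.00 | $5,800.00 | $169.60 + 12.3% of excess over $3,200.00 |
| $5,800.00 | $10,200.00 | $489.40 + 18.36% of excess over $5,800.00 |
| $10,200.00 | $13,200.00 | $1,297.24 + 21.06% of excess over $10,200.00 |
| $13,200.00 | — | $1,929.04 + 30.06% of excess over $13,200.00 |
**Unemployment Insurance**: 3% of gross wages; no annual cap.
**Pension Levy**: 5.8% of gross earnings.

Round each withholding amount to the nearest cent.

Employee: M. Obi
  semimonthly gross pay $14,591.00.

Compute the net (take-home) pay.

Income Tax: taxable = $14,591.00
  $1,929.04 + 30.06% × ($14,591.00 − $13,200.00) = $1,929.04 + 30.06% × $1,391.00 = $2,347.17
Unemployment Insurance: 3% × $14,591.00 = $437.73
Pension Levy: 5.8% × $14,591.00 = $846.28
Total withheld: $2,347.17 + $437.73 + $846.28 = $3,631.18
Net pay: $14,591.00 − $3,631.18 = $10,959.82

$10,959.82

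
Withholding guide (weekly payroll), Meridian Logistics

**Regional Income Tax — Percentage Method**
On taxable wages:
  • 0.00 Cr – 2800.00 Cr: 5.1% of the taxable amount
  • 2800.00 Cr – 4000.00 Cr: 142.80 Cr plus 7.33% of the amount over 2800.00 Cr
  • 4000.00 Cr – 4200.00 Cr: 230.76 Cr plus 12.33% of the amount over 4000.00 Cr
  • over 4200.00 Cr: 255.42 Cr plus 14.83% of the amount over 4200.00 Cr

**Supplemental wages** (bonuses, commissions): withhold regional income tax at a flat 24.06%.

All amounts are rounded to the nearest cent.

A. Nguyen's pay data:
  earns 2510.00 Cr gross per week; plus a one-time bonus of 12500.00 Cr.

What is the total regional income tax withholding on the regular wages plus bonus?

3135.51 Cr

Regional Income Tax: taxable = 2510.00 Cr
  5.1% × 2510.00 Cr = 128.01 Cr
Supplemental (24.06% flat on bonus): 24.06% × 12500.00 Cr = 3007.50 Cr
Total regional income tax: 128.01 Cr + 3007.50 Cr = 3135.51 Cr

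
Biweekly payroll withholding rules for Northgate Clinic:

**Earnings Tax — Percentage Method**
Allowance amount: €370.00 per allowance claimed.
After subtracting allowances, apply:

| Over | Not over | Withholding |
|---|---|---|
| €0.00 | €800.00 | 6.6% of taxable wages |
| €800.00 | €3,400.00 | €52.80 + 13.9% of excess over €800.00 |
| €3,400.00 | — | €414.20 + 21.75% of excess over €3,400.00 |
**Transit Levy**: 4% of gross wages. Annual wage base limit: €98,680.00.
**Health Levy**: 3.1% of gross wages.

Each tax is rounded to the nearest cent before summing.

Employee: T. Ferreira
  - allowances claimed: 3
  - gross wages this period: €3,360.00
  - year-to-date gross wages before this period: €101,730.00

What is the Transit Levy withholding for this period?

Transit Levy: YTD €101,730.00 ≥ cap €98,680.00 → €0.00

€0.00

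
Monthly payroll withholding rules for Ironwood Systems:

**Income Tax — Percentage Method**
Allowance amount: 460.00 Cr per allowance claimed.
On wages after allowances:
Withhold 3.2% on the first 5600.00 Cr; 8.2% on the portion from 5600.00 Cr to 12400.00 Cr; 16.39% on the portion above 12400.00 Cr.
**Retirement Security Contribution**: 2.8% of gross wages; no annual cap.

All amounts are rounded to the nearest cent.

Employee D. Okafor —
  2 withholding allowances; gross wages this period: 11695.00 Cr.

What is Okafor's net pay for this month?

10763.99 Cr

Income Tax: taxable = 11695.00 Cr − 2×460.00 Cr = 10775.00 Cr
  179.20 Cr + 8.2% × (10775.00 Cr − 5600.00 Cr) = 179.20 Cr + 8.2% × 5175.00 Cr = 603.55 Cr
Retirement Security Contribution: 2.8% × 11695.00 Cr = 327.46 Cr
Total withheld: 603.55 Cr + 327.46 Cr = 931.01 Cr
Net pay: 11695.00 Cr − 931.01 Cr = 10763.99 Cr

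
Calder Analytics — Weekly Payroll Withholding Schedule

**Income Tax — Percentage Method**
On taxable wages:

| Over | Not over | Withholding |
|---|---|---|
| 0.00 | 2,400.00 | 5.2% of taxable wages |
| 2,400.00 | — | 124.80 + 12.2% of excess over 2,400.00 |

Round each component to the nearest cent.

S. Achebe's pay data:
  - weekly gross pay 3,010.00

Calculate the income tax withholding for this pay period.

Income Tax: taxable = 3,010.00
  124.80 + 12.2% × (3,010.00 − 2,400.00) = 124.80 + 12.2% × 610.00 = 199.22

199.22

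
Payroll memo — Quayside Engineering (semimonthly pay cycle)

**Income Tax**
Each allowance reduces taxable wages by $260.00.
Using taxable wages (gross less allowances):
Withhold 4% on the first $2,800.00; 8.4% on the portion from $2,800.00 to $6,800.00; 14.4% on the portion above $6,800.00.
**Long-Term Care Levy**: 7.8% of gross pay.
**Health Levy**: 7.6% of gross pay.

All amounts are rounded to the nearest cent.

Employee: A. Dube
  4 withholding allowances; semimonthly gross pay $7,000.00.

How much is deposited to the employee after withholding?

$5,544.56

Income Tax: taxable = $7,000.00 − 4×$260.00 = $5,960.00
  $112.00 + 8.4% × ($5,960.00 − $2,800.00) = $112.00 + 8.4% × $3,160.00 = $377.44
Long-Term Care Levy: 7.8% × $7,000.00 = $546.00
Health Levy: 7.6% × $7,000.00 = $532.00
Total withheld: $377.44 + $546.00 + $532.00 = $1,455.44
Net pay: $7,000.00 − $1,455.44 = $5,544.56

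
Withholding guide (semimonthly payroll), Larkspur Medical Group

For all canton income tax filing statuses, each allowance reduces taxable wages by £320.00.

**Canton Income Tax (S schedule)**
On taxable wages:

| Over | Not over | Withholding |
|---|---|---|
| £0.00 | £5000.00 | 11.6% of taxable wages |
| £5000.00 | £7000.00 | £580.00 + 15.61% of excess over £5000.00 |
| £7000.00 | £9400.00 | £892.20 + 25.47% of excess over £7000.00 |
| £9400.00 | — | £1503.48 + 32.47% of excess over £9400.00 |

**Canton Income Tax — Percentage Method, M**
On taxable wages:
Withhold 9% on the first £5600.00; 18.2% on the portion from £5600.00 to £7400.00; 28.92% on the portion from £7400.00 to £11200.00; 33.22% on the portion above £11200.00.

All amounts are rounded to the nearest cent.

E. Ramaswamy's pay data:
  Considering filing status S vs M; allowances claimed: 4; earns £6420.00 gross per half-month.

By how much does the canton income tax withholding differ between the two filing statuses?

Canton Income Tax (S): taxable = £6420.00 − 4×£320.00 = £5140.00
  £580.00 + 15.61% × (£5140.00 − £5000.00) = £580.00 + 15.61% × £140.00 = £601.85
Canton Income Tax (M): taxable = £6420.00 − 4×£320.00 = £5140.00
  9% × £5140.00 = £462.60
Difference: |£601.85 − £462.60| = £139.25 (higher under S)

£139.25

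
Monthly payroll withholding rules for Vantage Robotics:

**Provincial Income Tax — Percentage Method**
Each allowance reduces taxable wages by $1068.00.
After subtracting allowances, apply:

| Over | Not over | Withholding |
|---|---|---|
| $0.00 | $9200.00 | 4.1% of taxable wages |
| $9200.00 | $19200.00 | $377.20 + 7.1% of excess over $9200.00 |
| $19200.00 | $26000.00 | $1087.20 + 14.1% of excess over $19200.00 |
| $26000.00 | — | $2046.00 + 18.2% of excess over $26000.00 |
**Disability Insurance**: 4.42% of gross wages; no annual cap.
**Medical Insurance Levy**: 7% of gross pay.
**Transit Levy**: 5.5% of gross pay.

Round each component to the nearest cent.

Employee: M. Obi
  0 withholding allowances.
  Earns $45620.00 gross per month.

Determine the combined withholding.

Provincial Income Tax: taxable = $45620.00
  $2046.00 + 18.2% × ($45620.00 − $26000.00) = $2046.00 + 18.2% × $19620.00 = $5616.84
Disability Insurance: 4.42% × $45620.00 = $2016.40
Medical Insurance Levy: 7% × $45620.00 = $3193.40
Transit Levy: 5.5% × $45620.00 = $2509.10
Total: $5616.84 + $2016.40 + $3193.40 + $2509.10 = $13335.74

$13335.74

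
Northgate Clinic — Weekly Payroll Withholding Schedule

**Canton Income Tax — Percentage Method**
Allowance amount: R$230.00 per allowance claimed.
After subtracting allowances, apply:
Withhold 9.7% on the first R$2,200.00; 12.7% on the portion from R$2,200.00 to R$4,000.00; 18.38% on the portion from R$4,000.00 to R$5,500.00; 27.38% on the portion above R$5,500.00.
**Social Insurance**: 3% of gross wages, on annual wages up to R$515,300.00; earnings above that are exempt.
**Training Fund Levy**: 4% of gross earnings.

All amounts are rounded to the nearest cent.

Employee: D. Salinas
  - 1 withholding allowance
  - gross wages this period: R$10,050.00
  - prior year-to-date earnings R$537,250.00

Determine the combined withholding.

Canton Income Tax: taxable = R$10,050.00 − 1×R$230.00 = R$9,820.00
  R$717.70 + 27.38% × (R$9,820.00 − R$5,500.00) = R$717.70 + 27.38% × R$4,320.00 = R$1,900.52
Social Insurance: YTD R$537,250.00 ≥ cap R$515,300.00 → R$0.00
Training Fund Levy: 4% × R$10,050.00 = R$402.00
Total: R$1,900.52 + R$0.00 + R$402.00 = R$2,302.52

R$2,302.52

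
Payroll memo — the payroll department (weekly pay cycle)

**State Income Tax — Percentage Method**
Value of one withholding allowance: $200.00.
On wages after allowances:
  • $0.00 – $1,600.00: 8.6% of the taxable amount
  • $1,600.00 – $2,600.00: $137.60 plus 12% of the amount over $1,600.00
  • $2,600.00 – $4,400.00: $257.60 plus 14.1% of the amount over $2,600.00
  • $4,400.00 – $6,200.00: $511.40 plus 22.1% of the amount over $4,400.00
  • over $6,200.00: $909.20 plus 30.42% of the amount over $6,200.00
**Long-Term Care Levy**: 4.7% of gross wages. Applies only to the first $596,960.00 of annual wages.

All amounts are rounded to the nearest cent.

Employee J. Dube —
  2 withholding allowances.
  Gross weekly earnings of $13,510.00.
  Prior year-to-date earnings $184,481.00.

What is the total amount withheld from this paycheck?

$3,646.19

State Income Tax: taxable = $13,510.00 − 2×$200.00 = $13,110.00
  $909.20 + 30.42% × ($13,110.00 − $6,200.00) = $909.20 + 30.42% × $6,910.00 = $3,011.22
Long-Term Care Levy: 4.7% × $13,510.00 = $634.97
Total: $3,011.22 + $634.97 = $3,646.19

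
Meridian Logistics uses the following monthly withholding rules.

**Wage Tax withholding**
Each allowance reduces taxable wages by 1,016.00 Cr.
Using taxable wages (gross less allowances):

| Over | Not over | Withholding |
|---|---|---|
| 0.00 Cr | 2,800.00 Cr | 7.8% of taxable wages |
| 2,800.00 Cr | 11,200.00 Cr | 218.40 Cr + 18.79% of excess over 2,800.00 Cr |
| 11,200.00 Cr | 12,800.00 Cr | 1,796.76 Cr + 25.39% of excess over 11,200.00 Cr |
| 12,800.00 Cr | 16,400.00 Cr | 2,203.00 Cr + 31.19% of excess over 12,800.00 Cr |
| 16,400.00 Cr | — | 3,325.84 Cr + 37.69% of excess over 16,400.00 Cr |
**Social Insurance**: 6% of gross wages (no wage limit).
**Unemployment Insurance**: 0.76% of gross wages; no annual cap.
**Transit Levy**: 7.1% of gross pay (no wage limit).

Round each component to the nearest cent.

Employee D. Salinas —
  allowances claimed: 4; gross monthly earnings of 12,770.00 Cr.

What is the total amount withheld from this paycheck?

3,098.06 Cr

Wage Tax: taxable = 12,770.00 Cr − 4×1,016.00 Cr = 8,706.00 Cr
  218.40 Cr + 18.79% × (8,706.00 Cr − 2,800.00 Cr) = 218.40 Cr + 18.79% × 5,906.00 Cr = 1,328.14 Cr
Social Insurance: 6% × 12,770.00 Cr = 766.20 Cr
Unemployment Insurance: 0.76% × 12,770.00 Cr = 97.05 Cr
Transit Levy: 7.1% × 12,770.00 Cr = 906.67 Cr
Total: 1,328.14 Cr + 766.20 Cr + 97.05 Cr + 906.67 Cr = 3,098.06 Cr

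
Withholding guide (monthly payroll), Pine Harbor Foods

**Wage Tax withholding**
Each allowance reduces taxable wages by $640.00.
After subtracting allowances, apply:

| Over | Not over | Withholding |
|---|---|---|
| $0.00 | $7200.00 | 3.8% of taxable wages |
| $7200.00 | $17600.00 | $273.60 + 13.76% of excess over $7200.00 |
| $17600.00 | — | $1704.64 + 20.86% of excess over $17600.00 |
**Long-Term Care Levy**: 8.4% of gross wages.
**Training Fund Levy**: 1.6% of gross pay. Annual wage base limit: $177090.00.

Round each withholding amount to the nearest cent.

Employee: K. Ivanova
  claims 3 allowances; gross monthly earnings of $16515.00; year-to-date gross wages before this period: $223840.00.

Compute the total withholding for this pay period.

Wage Tax: taxable = $16515.00 − 3×$640.00 = $14595.00
  $273.60 + 13.76% × ($14595.00 − $7200.00) = $273.60 + 13.76% × $7395.00 = $1291.15
Long-Term Care Levy: 8.4% × $16515.00 = $1387.26
Training Fund Levy: YTD $223840.00 ≥ cap $177090.00 → $0.00
Total: $1291.15 + $1387.26 + $0.00 = $2678.41

$2678.41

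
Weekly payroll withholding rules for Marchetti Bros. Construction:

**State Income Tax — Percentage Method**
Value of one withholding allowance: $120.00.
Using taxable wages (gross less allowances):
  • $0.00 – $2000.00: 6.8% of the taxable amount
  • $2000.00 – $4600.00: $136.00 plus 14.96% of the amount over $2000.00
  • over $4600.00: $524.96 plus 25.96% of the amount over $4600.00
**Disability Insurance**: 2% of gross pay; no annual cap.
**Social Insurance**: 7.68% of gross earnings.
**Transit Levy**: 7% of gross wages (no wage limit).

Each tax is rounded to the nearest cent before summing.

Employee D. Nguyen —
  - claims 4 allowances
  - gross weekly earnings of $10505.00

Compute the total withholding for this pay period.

$3685.52

State Income Tax: taxable = $10505.00 − 4×$120.00 = $10025.00
  $524.96 + 25.96% × ($10025.00 − $4600.00) = $524.96 + 25.96% × $5425.00 = $1933.29
Disability Insurance: 2% × $10505.00 = $210.10
Social Insurance: 7.68% × $10505.00 = $806.78
Transit Levy: 7% × $10505.00 = $735.35
Total: $1933.29 + $210.10 + $806.78 + $735.35 = $3685.52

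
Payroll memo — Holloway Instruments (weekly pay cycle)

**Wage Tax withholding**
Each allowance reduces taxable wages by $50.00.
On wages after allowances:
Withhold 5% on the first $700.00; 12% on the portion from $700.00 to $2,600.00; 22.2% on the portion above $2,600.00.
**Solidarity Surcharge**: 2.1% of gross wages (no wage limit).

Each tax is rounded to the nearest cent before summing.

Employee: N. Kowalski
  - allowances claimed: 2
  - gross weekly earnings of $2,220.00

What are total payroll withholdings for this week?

$252.02

Wage Tax: taxable = $2,220.00 − 2×$50.00 = $2,120.00
  $35.00 + 12% × ($2,120.00 − $700.00) = $35.00 + 12% × $1,420.00 = $205.40
Solidarity Surcharge: 2.1% × $2,220.00 = $46.62
Total: $205.40 + $46.62 = $252.02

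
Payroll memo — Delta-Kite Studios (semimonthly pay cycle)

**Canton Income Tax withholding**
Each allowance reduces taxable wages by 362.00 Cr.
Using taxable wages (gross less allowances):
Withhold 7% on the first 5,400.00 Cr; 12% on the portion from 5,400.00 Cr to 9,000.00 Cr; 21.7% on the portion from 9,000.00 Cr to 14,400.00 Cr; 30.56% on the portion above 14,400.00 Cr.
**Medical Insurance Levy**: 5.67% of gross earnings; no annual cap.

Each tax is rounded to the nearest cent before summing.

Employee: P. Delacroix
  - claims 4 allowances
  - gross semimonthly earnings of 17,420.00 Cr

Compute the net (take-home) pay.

Canton Income Tax: taxable = 17,420.00 Cr − 4×362.00 Cr = 15,972.00 Cr
  1,981.80 Cr + 30.56% × (15,972.00 Cr − 14,400.00 Cr) = 1,981.80 Cr + 30.56% × 1,572.00 Cr = 2,462.20 Cr
Medical Insurance Levy: 5.67% × 17,420.00 Cr = 987.71 Cr
Total withheld: 2,462.20 Cr + 987.71 Cr = 3,449.91 Cr
Net pay: 17,420.00 Cr − 3,449.91 Cr = 13,970.09 Cr

13,970.09 Cr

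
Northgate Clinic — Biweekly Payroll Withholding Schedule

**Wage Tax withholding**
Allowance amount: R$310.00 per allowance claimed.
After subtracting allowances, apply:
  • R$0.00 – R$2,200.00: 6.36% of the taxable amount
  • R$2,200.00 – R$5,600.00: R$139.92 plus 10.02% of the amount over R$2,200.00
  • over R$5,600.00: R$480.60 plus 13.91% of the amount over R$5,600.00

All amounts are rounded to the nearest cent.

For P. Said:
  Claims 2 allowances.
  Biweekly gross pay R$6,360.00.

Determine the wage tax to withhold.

Wage Tax: taxable = R$6,360.00 − 2×R$310.00 = R$5,740.00
  R$480.60 + 13.91% × (R$5,740.00 − R$5,600.00) = R$480.60 + 13.91% × R$140.00 = R$500.07

R$500.07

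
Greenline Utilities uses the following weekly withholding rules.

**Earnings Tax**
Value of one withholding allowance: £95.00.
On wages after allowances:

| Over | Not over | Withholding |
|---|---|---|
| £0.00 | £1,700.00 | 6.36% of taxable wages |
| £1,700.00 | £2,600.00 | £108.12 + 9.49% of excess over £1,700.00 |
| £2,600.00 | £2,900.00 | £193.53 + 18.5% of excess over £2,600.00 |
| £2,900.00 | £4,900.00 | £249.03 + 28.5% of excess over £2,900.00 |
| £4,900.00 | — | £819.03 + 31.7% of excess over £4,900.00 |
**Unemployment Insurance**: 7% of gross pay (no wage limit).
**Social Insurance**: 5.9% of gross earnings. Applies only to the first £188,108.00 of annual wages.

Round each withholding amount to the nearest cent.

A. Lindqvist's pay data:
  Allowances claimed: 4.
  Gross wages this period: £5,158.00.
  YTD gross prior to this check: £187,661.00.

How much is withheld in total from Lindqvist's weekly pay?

Earnings Tax: taxable = £5,158.00 − 4×£95.00 = £4,778.00
  £249.03 + 28.5% × (£4,778.00 − £2,900.00) = £249.03 + 28.5% × £1,878.00 = £784.26
Unemployment Insurance: 7% × £5,158.00 = £361.06
Social Insurance: cap £188,108.00 − YTD £187,661.00 = £447.00 subject; 5.9% × £447.00 = £26.37
Total: £784.26 + £361.06 + £26.37 = £1,171.69

£1,171.69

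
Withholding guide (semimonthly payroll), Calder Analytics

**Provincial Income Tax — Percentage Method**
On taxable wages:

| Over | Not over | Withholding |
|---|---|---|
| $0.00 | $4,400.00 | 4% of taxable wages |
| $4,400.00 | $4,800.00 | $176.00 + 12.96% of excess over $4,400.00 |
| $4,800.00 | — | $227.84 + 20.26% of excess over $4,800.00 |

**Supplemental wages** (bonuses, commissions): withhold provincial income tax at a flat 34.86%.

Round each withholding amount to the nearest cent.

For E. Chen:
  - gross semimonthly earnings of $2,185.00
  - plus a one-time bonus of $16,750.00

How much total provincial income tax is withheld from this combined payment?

Provincial Income Tax: taxable = $2,185.00
  4% × $2,185.00 = $87.40
Supplemental (34.86% flat on bonus): 34.86% × $16,750.00 = $5,839.05
Total provincial income tax: $87.40 + $5,839.05 = $5,926.45

$5,926.45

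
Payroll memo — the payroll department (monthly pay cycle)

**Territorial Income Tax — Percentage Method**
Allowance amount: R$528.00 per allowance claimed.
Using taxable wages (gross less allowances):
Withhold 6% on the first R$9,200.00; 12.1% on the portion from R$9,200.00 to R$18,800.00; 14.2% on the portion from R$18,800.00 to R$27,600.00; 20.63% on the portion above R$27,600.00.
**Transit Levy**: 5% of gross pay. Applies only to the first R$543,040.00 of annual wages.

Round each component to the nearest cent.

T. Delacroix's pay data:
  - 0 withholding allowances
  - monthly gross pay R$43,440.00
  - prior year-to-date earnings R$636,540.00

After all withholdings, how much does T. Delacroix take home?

Territorial Income Tax: taxable = R$43,440.00
  R$2,963.20 + 20.63% × (R$43,440.00 − R$27,600.00) = R$2,963.20 + 20.63% × R$15,840.00 = R$6,230.99
Transit Levy: YTD R$636,540.00 ≥ cap R$543,040.00 → R$0.00
Total withheld: R$6,230.99 + R$0.00 = R$6,230.99
Net pay: R$43,440.00 − R$6,230.99 = R$37,209.01

R$37,209.01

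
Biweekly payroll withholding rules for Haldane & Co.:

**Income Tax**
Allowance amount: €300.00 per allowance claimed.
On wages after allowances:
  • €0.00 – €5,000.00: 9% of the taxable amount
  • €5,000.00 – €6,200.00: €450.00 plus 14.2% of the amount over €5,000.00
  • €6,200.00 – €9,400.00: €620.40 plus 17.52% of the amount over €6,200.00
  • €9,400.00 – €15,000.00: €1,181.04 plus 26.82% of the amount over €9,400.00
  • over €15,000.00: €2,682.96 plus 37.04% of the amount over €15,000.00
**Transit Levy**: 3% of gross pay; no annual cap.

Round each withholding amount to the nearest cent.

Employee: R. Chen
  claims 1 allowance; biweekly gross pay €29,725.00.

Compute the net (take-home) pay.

€20,807.27

Income Tax: taxable = €29,725.00 − 1×€300.00 = €29,425.00
  €2,682.96 + 37.04% × (€29,425.00 − €15,000.00) = €2,682.96 + 37.04% × €14,425.00 = €8,025.98
Transit Levy: 3% × €29,725.00 = €891.75
Total withheld: €8,025.98 + €891.75 = €8,917.73
Net pay: €29,725.00 − €8,917.73 = €20,807.27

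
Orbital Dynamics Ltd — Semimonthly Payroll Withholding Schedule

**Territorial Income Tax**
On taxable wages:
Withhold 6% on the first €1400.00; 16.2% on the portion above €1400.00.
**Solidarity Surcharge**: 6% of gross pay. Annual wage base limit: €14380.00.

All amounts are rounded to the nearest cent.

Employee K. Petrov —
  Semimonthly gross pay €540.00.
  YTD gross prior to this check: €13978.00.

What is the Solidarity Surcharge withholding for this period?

€24.12

Solidarity Surcharge: cap €14380.00 − YTD €13978.00 = €402.00 subject; 6% × €402.00 = €24.12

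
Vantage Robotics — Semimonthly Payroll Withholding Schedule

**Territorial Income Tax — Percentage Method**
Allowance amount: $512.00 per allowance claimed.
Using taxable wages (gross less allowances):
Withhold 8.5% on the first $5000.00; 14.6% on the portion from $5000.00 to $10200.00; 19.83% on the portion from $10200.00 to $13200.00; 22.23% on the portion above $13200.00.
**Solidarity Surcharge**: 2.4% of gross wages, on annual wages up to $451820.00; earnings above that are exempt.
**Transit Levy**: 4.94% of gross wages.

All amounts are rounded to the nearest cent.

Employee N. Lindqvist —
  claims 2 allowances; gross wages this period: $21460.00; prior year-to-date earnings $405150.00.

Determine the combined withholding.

Territorial Income Tax: taxable = $21460.00 − 2×$512.00 = $20436.00
  $1779.10 + 22.23% × ($20436.00 − $13200.00) = $1779.10 + 22.23% × $7236.00 = $3387.66
Solidarity Surcharge: 2.4% × $21460.00 = $515.04
Transit Levy: 4.94% × $21460.00 = $1060.12
Total: $3387.66 + $515.04 + $1060.12 = $4962.82

$4962.82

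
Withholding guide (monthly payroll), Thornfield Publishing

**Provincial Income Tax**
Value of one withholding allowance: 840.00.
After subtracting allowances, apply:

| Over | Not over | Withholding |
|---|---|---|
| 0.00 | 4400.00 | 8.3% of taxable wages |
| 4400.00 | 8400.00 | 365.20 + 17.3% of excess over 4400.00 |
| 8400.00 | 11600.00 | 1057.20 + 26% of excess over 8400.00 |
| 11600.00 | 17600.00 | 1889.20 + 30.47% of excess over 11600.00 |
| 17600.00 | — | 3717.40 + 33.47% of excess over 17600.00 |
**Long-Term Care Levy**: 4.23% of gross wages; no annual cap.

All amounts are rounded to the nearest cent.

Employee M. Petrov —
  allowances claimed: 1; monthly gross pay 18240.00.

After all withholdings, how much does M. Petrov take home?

Provincial Income Tax: taxable = 18240.00 − 1×840.00 = 17400.00
  1889.20 + 30.47% × (17400.00 − 11600.00) = 1889.20 + 30.47% × 5800.00 = 3656.46
Long-Term Care Levy: 4.23% × 18240.00 = 771.55
Total withheld: 3656.46 + 771.55 = 4428.01
Net pay: 18240.00 − 4428.01 = 13811.99

13811.99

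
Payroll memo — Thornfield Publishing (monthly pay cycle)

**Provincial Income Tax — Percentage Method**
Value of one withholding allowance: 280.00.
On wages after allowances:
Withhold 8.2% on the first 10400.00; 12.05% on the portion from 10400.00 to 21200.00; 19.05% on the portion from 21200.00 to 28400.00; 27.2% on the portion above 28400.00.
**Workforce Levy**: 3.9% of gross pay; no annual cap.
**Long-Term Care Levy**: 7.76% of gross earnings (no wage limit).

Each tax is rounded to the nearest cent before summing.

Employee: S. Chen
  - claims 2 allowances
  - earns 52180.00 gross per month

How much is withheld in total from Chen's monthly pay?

15925.83

Provincial Income Tax: taxable = 52180.00 − 2×280.00 = 51620.00
  3525.80 + 27.2% × (51620.00 − 28400.00) = 3525.80 + 27.2% × 23220.00 = 9841.64
Workforce Levy: 3.9% × 52180.00 = 2035.02
Long-Term Care Levy: 7.76% × 52180.00 = 4049.17
Total: 9841.64 + 2035.02 + 4049.17 = 15925.83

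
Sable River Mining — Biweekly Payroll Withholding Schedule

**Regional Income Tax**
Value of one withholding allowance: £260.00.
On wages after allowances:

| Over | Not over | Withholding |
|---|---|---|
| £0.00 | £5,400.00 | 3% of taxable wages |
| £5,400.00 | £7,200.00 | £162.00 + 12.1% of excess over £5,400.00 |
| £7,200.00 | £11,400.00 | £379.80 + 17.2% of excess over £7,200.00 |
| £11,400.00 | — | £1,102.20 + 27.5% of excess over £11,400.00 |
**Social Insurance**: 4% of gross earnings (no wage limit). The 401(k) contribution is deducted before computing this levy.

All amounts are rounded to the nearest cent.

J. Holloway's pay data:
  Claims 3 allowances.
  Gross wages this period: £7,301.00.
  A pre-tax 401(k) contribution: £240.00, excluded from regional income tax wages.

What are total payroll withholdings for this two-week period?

Regional Income Tax: taxable = £7,301.00 − £240.00 − 3×£260.00 = £6,281.00
  £162.00 + 12.1% × (£6,281.00 − £5,400.00) = £162.00 + 12.1% × £881.00 = £268.60
Social Insurance: 4% × £7,061.00 = £282.44
Total: £268.60 + £282.44 = £551.04

£551.04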